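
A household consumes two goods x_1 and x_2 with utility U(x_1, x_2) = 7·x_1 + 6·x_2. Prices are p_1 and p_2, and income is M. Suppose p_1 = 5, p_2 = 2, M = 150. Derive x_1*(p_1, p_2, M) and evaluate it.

x_1* = 0

x_2 gives more utility per dollar, so spend all income on x_2: x_2* = M/p_2, x_1* = 0.
Numerically: x_1* = 0, x_2* = 75.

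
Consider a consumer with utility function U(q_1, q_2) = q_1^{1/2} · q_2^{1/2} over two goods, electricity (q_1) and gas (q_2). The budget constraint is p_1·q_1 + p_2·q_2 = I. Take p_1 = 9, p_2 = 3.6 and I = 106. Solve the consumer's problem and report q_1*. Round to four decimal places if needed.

q_1* = 5.8889

The MRS is q_2/q_1. Set MRS = p_1/p_2.
Rearranging, p_2·q_2 = p_1·q_1. Substituting into the budget gives p_1·q_1·(1 + 1) = I.
Demand: q_1*(p_1,p_2,I) = 0.5·I/p_1 and q_2* = 0.5·I/p_2.
At p_1=9, p_2=3.6, I=106: q_1* = 0.5·106/9 = 5.8889.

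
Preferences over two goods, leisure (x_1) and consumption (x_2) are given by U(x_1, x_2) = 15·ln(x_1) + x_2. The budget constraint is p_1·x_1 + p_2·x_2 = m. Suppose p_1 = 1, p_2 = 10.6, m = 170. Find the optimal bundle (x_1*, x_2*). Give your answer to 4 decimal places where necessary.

x_1* = 159, x_2* = 1.0377

MU_x_1 = 15/x_1, MU_x_2 = 1. Tangency: 15/x_1 = p_1/p_2.
So x_1*(p_1,p_2) = 15·p_2/p_1, independent of income; and x_2* = (m − 15·p_2)/p_2.
At the given prices: x_1* = 15·10.6/1 = 159, and x_2* = 1.0377.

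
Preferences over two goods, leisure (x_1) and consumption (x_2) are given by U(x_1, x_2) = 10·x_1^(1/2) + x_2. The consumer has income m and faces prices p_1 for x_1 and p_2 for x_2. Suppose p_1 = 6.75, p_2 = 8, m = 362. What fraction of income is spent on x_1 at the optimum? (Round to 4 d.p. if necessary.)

MU_x_1 = 5/√x_1, MU_x_2 = 1. Tangency: 5/√x_1 = p_1/p_2.
Solve: √x_1 = 5·p_2/p_1, so x_1*(p_1,p_2) = (5·p_2/p_1)², and x_2* = (m − p_1·x_1*)/p_2.
Plugging in: x_1* = (5·8/6.75)² = 35.1166, x_2* = 15.6204.
Expenditure on x_1: 6.75·35.1166 = 237.037; share = 0.6548.

share on x_1 = 0.6548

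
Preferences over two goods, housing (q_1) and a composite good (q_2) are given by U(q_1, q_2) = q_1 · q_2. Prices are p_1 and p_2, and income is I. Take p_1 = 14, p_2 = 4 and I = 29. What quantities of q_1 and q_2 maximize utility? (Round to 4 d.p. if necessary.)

q_1* = 1.0357, q_2* = 3.625

At p_1=14, p_2=4, I=29: q_1* = 0.5·29/14 = 1.0357, q_2* = 3.625.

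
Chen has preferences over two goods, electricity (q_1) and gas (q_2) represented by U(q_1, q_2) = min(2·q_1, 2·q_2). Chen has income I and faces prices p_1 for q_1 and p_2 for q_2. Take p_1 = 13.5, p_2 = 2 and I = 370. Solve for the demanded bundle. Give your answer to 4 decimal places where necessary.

q_1* = 23.871, q_2* = 23.871

With perfect complements, no substitution: consume in ratio q_1:q_2 = 2:2.
Budget: p_1·q_1 + p_2·q_1 = I, so (2·p_1 + 2·p_2)·q_1 = 2·I.
Demand: q_1*(p_1,p_2,I) = 2·I/(2·p_1 + 2·p_2), q_2* = 2·I/(2·p_1 + 2·p_2).
Here 2·13.5 + 2·2 = 31, giving q_1* = 23.871 and q_2* = 23.871.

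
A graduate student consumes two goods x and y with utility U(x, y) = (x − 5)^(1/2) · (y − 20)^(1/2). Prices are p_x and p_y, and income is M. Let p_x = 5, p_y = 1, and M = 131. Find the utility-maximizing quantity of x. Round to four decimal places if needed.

Let x' = x−5, y' = y−20. MRS = y'/x' = p_x/p_y.
After buying the subsistence bundle (5, 20), a share 0.5 of the remaining income goes to x: x* = 5 + 0.5·(M − 5p_x − 20p_y)/p_x.
Discretionary income = 131 − 5·5 − 20·1 = 86; x* = 5 + 0.5·86/5 = 13.6.

x* = 13.6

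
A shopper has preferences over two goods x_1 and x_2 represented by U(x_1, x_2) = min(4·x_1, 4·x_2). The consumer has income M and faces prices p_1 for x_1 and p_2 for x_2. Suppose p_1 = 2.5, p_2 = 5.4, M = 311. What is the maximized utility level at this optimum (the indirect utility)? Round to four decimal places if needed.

With perfect complements, no substitution: consume in ratio x_1:x_2 = 4:4.
Budget: p_1·x_1 + p_2·x_1 = M, so (4·p_1 + 4·p_2)·x_1 = 4·M.
Demand: x_1*(p_1,p_2,M) = 4·M/(4·p_1 + 4·p_2), x_2* = 4·M/(4·p_1 + 4·p_2).
Here 4·2.5 + 4·5.4 = 31.6, giving x_1* = 39.3671 and x_2* = 39.3671.
Utility at the optimum: U(39.3671, 39.3671) = 157.4684.

V = 157.4684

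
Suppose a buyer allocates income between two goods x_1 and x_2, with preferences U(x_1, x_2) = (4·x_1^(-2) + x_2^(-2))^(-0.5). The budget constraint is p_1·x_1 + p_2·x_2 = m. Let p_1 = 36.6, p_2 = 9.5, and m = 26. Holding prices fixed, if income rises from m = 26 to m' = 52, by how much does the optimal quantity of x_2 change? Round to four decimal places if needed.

Δx_2* = 0.5584

Numerically x_2/x_1 = 0.987565, so x_1* = 26/(36.6 + 9.5·0.987565) = 0.5654 and x_2* = 0.987565·0.5654 = 0.5584.
At m' = 52: x_2* = 1.1168. Change: 1.1168 − 0.5584 = 0.5584.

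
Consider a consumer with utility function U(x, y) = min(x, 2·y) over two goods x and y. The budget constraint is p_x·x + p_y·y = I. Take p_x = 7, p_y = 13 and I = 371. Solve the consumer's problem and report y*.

y* = 13.7407

Leontief preferences: the optimum is at the kink where x/2 = y/1, i.e. y = (1/2)·x.
Budget: p_x·x + p_y·(1/2)·x = I, so (2·p_x + p_y)·x = 2·I.
Demand: x*(p_x,p_y,I) = 2·I/(2·p_x + p_y), y* = I/(2·p_x + p_y).
Here 2·7 + 13 = 27, giving y* = 13.7407.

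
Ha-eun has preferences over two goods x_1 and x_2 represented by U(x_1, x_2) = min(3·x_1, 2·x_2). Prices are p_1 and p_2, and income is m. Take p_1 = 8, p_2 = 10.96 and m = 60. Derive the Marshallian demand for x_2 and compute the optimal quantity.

With perfect complements, no substitution: consume in ratio x_1:x_2 = 2:3.
Budget: p_1·x_1 + p_2·(3/2)·x_1 = m, so (2·p_1 + 3·p_2)·x_1 = 2·m.
Demand: x_1*(p_1,p_2,m) = 2·m/(2·p_1 + 3·p_2), x_2* = 3·m/(2·p_1 + 3·p_2).
Here 2·8 + 3·10.96 = 48.88, giving x_2* = 3.6825.

x_2* = 3.6825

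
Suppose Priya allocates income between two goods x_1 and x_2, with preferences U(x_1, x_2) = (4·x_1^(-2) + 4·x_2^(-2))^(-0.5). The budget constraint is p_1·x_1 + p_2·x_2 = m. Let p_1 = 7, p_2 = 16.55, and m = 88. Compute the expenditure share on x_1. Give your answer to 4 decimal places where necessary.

share on x_1 = 0.3604

MRS = MU_x_1/MU_x_2 = (x_2/x_1)^(3). Set equal to p_1/p_2.
Solve for the ratio: x_2/x_1 = [p_1/p_2]^(1/3).
Substitute x_2 = (x_2/x_1)·x_1 into the budget: x_1* = m/(p_1 + p_2·(x_2/x_1)).
Numerically x_2/x_1 = 0.750643, so x_1* = 88/(7 + 16.55·0.750643) = 4.5307 and x_2* = 0.750643·4.5307 = 3.4009.
Expenditure on x_1: 7·4.5307 = 31.7148; share = 0.3604.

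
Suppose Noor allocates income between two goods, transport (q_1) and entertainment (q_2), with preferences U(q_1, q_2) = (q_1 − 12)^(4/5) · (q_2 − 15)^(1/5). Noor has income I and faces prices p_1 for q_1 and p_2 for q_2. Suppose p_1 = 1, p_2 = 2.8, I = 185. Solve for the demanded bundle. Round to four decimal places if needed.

Let q_1' = q_1−12, q_2' = q_2−15. MRS = 4·q_2'/q_1' = p_1/p_2.
Substituting into the budget: q_1* = 12 + 0.8·(I − 12·p_1 − 15·p_2)/p_1, and q_2* = 15 + 0.2·(…)/p_2.
Discretionary income = 185 − 12·1 − 15·2.8 = 131; q_1* = 12 + 0.8·131/1 = 116.8; q_2* = 15 + 0.2·131/2.8 = 24.3571.

q_1* = 116.8, q_2* = 24.3571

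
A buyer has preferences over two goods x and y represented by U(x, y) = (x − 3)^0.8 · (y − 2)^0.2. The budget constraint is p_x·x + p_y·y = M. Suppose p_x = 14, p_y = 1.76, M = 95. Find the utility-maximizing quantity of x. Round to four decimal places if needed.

Let x' = x−3, y' = y−2. MRS = 4·y'/x' = p_x/p_y.
After buying the subsistence bundle (3, 2), a share 0.8 of the remaining income goes to x: x* = 3 + 0.8·(M − 3p_x − 2p_y)/p_x.
Discretionary income = 95 − 3·14 − 2·1.76 = 49.48; x* = 3 + 0.8·49.48/14 = 5.8274.

x* = 5.8274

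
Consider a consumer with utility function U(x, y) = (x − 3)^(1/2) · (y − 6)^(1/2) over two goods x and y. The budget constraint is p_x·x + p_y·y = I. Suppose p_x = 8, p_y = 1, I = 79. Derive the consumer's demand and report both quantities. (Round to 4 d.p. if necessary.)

MRS = (y−6)/(x−3). Tangency with p_x/p_y gives y−6 = (p_x/p_y)·(x−3).
After buying the subsistence bundle (3, 6), a share 0.5 of the remaining income goes to x: x* = 3 + 0.5·(I − 3p_x − 6p_y)/p_x.
Discretionary income = 79 − 3·8 − 6·1 = 49; x* = 3 + 0.5·49/8 = 6.0625; y* = 6 + 0.5·49/1 = 30.5.

x* = 6.0625, y* = 30.5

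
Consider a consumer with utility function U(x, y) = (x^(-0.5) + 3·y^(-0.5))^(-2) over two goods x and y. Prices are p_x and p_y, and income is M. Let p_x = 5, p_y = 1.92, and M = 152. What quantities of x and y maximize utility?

With the ratio pinned down, the budget gives x* = M/(p_x + p_y·(y/x)) and y* = (y/x)·x*.
Numerically y/x = 3.937253, so x* = 152/(5 + 1.92·3.937253) = 12.1024 and y* = 3.937253·12.1024 = 47.6501.

x* = 12.1024, y* = 47.6501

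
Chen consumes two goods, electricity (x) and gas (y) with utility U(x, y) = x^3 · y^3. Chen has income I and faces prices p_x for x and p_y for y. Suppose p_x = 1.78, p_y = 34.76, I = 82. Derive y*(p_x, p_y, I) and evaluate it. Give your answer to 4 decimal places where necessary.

Demand: x*(p_x,p_y,I) = 0.5·I/p_x and y* = 0.5·I/p_y.
At p_x=1.78, p_y=34.76, I=82: y* = 0.5·82/34.76 = 1.1795.

y* = 1.1795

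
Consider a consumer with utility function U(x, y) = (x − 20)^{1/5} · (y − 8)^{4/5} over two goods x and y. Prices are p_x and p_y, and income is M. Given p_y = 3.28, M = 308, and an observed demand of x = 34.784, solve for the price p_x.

Let x' = x−20, y' = y−8. MRS = (1/4)·y'/x' = p_x/p_y.
Substituting into the budget: x* = 20 + 0.2·(M − 20·p_x − 8·p_y)/p_x, and y* = 8 + 0.8·(…)/p_y.
Set x* = 34.784 in the demand function and solve for p_x: p_x = 3.

p_x = 3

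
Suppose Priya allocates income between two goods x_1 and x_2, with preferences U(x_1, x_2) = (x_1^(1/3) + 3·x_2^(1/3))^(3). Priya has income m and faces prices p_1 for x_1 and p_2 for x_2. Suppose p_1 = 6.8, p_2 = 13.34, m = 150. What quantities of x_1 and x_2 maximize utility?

MRS = MU_x_1/MU_x_2 = (1/3)·(x_2/x_1)^(2/3). Set equal to p_1/p_2.
Hence x_2/x_1 = (3·p_1/p_2)^(1/(2/3)), i.e. raised to the 1.5 power.
With the ratio pinned down, the budget gives x_1* = m/(p_1 + p_2·(x_2/x_1)) and x_2* = (x_2/x_1)·x_1*.
Numerically x_2/x_1 = 1.891087, so x_1* = 150/(6.8 + 13.34·1.891087) = 4.6835 and x_2* = 1.891087·4.6835 = 8.857.

x_1* = 4.6835, x_2* = 8.857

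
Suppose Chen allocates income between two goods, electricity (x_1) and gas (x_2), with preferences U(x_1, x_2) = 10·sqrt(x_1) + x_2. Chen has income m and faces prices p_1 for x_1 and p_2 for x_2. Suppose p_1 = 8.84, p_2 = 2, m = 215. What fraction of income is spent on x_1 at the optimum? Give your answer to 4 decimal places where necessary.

Set MRS = p_1/p_2: 5·x_1^(−1/2) = p_1/p_2.
Solve: √x_1 = 5·p_2/p_1, so x_1*(p_1,p_2) = (5·p_2/p_1)², and x_2* = (m − p_1·x_1*)/p_2.
Plugging in: x_1* = (5·2/8.84)² = 1.2797, x_2* = 101.8439.
Expenditure on x_1: 8.84·1.2797 = 11.3122; share = 0.0526.

share on x_1 = 0.0526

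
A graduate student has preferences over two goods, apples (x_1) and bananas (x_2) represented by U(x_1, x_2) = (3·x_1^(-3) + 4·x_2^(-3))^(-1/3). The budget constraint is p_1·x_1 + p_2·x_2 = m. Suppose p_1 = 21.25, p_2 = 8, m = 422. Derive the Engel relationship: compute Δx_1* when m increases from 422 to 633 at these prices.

From the CES first-order condition, (3/4)·(x_2/x_1)^(4) = p_1/p_2.
Hence x_2/x_1 = ((4/3)·p_1/p_2)^(1/(4)), i.e. raised to the 0.25 power.
With the ratio pinned down, the budget gives x_1* = m/(p_1 + p_2·(x_2/x_1)) and x_2* = (x_2/x_1)·x_1*.
Numerically x_2/x_1 = 1.371835, so x_1* = 422/(21.25 + 8·1.371835) = 13.0956.
At m' = 633: x_1* = 19.6433. Change: 19.6433 − 13.0956 = 6.5478.

Δx_1* = 6.5478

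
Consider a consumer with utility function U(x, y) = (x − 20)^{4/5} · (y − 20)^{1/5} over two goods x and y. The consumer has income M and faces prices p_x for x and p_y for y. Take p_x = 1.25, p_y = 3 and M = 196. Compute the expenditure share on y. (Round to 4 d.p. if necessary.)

share on y = 0.4194

Let x' = x−20, y' = y−20. MRS = 4·y'/x' = p_x/p_y.
Substituting into the budget: x* = 20 + 0.8·(M − 20·p_x − 20·p_y)/p_x, and y* = 20 + 0.2·(…)/p_y.
Discretionary income = 196 − 20·1.25 − 20·3 = 111; x* = 20 + 0.8·111/1.25 = 91.04; y* = 20 + 0.2·111/3 = 27.4.
Expenditure on y: 3·27.4 = 82.2; share = 0.4194.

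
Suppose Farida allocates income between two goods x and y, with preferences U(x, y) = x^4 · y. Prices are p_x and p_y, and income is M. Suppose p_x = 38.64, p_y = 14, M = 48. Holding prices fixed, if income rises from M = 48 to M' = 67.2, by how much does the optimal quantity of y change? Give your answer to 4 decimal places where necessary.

Δy* = 0.2743

Tangency: MRS = 4·y/x = p_x/p_y.
So 4·p_y·y = p_x·x; combined with the budget, a share 0.8 of income goes to x.
Demand: x*(p_x,p_y,M) = 0.8·M/p_x and y* = 0.2·M/p_y.
At p_x=38.64, p_y=14, M=48: y* = 0.2·48/14 = 0.6857.
At M' = 67.2: y* = 0.96. Change: 0.96 − 0.6857 = 0.2743.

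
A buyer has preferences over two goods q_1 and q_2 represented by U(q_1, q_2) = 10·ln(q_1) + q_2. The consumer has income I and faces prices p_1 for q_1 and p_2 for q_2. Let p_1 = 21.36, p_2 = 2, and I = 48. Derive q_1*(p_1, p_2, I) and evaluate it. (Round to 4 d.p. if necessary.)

q_1* = 0.9363

So q_1*(p_1,p_2) = 10·p_2/p_1, independent of income; and q_2* = (I − 10·p_2)/p_2.
At the given prices: q_1* = 10·2/21.36 = 0.9363.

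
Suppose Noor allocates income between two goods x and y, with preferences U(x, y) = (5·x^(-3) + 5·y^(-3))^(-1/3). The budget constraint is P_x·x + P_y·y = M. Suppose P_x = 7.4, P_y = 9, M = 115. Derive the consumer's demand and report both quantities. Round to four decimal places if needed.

MU_x ∝ 5·x^(-4), MU_y ∝ 5·y^(-4), so MRS = (y/x)^(4) = P_x/P_y.
Hence y/x = (P_x/P_y)^(1/(4)), i.e. raised to the 0.25 power.
Substitute y = (y/x)·x into the budget: x* = M/(P_x + P_y·(y/x)).
Numerically y/x = 0.952242, so x* = 115/(7.4 + 9·0.952242) = 7.2009 and y* = 0.952242·7.2009 = 6.857.

x* = 7.2009, y* = 6.857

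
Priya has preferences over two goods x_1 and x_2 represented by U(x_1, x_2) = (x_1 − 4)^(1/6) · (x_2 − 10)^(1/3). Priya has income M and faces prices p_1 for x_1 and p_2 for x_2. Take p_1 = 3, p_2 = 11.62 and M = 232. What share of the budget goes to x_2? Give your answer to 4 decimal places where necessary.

share on x_2 = 0.7991

MRS = (1/2)·(x_2−10)/(x_1−4). Tangency with p_1/p_2 gives x_2−10 = 2·(p_1/p_2)·(x_1−4).
After buying the subsistence bundle (4, 10), a share 1/3 of the remaining income goes to x_1: x_1* = 4 + 1/3·(M − 4p_1 − 10p_2)/p_1.
Discretionary income = 232 − 4·3 − 10·11.62 = 103.8; x_1* = 4 + 1/3·103.8/3 = 15.5333; x_2* = 10 + 2/3·103.8/11.62 = 15.9552.
Expenditure on x_2: 11.62·15.9552 = 185.4; share = 0.7991.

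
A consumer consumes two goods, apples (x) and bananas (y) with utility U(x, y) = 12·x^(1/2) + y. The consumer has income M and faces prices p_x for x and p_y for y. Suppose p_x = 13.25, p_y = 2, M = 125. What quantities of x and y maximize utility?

MU_x = 6/√x, MU_y = 1. Tangency: 6/√x = p_x/p_y.
Solve: √x = 6·p_y/p_x, so x*(p_x,p_y) = (6·p_y/p_x)², and y* = (M − p_x·x*)/p_y.
Plugging in: x* = (6·2/13.25)² = 0.8202, y* = 57.066.

x* = 0.8202, y* = 57.066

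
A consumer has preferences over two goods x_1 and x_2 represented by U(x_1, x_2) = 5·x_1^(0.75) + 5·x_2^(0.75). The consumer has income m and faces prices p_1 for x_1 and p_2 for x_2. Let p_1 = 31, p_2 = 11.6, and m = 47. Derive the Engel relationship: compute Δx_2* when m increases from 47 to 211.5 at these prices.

Δx_2* = 13.475

From the CES first-order condition, (x_2/x_1)^(0.25) = p_1/p_2.
Hence x_2/x_1 = (p_1/p_2)^(1/(0.25)), i.e. raised to the 4 power.
With the ratio pinned down, the budget gives x_1* = m/(p_1 + p_2·(x_2/x_1)) and x_2* = (x_2/x_1)·x_1*.
Numerically x_2/x_1 = 51.005243, so x_1* = 47/(31 + 11.6·51.005243) = 0.0755 and x_2* = 51.005243·0.0755 = 3.85.
At m' = 211.5: x_2* = 17.325. Change: 17.325 − 3.85 = 13.475.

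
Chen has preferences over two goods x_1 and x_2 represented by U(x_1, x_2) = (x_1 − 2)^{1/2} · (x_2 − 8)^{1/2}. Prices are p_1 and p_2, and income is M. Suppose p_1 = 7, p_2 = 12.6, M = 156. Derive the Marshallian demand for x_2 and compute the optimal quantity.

This is Cobb-Douglas in (x_1−2, x_2−8): tangency gives 0.5·p_2·(x_2−8) = 0.5·p_1·(x_1−2).
Substituting into the budget: x_1* = 2 + 0.5·(M − 2·p_1 − 8·p_2)/p_1, and x_2* = 8 + 0.5·(…)/p_2.
Discretionary income = 156 − 2·7 − 8·12.6 = 41.2; x_2* = 8 + 0.5·41.2/12.6 = 9.6349.

x_2* = 9.6349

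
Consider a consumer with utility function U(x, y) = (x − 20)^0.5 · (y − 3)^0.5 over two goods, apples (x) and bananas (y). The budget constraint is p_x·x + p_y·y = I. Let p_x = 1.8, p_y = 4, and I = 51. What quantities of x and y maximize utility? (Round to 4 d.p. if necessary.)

x* = 20.8333, y* = 3.375

MRS = (y−3)/(x−20). Tangency with p_x/p_y gives y−3 = (p_x/p_y)·(x−20).
Substituting into the budget: x* = 20 + 0.5·(I − 20·p_x − 3·p_y)/p_x, and y* = 3 + 0.5·(…)/p_y.
Discretionary income = 51 − 20·1.8 − 3·4 = 3; x* = 20 + 0.5·3/1.8 = 20.8333; y* = 3 + 0.5·3/4 = 3.375.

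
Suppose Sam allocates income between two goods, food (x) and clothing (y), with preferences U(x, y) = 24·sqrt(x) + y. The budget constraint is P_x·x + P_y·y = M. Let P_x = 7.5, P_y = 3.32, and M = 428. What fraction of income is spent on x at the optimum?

Utility is quasi-linear in y; the FOC for x is 12/√x = P_x/P_y.
Thus x* = (12·P_y/P_x)² — independent of M — with the rest of income spent on y.
Plugging in: x* = (12·3.32/7.5)² = 28.2173, y* = 65.1717.
Expenditure on x: 7.5·28.2173 = 211.6301; share = 0.4945.

share on x = 0.4945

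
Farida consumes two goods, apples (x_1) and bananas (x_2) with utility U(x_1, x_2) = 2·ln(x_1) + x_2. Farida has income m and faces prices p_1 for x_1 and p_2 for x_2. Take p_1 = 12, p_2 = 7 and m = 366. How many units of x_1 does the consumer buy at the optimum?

MU_x_1 = 2/x_1, MU_x_2 = 1. Tangency: 2/x_1 = p_1/p_2.
So x_1*(p_1,p_2) = 2·p_2/p_1, independent of income; and x_2* = (m − 2·p_2)/p_2.
At the given prices: x_1* = 2·7/12 = 1.1667.

x_1* = 1.1667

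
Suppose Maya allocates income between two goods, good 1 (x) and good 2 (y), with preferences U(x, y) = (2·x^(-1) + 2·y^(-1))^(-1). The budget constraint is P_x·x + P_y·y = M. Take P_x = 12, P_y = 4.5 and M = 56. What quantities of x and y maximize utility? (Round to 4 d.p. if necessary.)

x* = 2.8943, y* = 4.7263

From the CES first-order condition, (y/x)^(2) = P_x/P_y.
Hence y/x = (P_x/P_y)^(1/(2)), i.e. raised to the 0.5 power.
With the ratio pinned down, the budget gives x* = M/(P_x + P_y·(y/x)) and y* = (y/x)·x*.
Numerically y/x = 1.632993, so x* = 56/(12 + 4.5·1.632993) = 2.8943 and y* = 1.632993·2.8943 = 4.7263.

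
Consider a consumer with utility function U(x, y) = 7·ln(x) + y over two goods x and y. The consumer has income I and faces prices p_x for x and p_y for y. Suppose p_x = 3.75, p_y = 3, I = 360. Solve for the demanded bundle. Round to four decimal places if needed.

MU_x = 7/x, MU_y = 1. Tangency: 7/x = p_x/p_y.
So x*(p_x,p_y) = 7·p_y/p_x, independent of income; and y* = (I − 7·p_y)/p_y.
At the given prices: x* = 7·3/3.75 = 5.6, and y* = 113.

x* = 5.6, y* = 113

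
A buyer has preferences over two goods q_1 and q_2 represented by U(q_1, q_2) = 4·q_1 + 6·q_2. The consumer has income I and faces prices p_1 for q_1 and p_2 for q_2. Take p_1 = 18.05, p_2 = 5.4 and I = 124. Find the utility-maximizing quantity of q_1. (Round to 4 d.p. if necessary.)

Linear utility — the consumer picks whichever good has higher MU/price: 4/18.05 = 0.2216 vs 6/5.4 = 1.1111.
q_2 gives more utility per dollar, so spend all income on q_2: q_2* = I/p_2, q_1* = 0.
Numerically: q_1* = 0, q_2* = 22.963.

q_1* = 0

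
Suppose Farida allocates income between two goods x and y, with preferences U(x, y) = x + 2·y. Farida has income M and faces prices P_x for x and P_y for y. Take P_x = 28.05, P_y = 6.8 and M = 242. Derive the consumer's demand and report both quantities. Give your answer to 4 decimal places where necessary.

x* = 0, y* = 35.5882

Linear utility — the consumer picks whichever good has higher MU/price: 1/28.05 = 0.0357 vs 2/6.8 = 0.2941.
y gives more utility per dollar, so spend all income on y: y* = M/P_y, x* = 0.
Numerically: x* = 0, y* = 35.5882.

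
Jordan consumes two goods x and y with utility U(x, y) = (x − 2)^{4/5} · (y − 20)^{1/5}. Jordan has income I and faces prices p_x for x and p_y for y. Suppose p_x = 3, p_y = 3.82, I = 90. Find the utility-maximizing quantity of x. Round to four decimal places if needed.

Discretionary income = 90 − 2·3 − 20·3.82 = 7.6; x* = 2 + 0.8·7.6/3 = 4.0267.

x* = 4.0267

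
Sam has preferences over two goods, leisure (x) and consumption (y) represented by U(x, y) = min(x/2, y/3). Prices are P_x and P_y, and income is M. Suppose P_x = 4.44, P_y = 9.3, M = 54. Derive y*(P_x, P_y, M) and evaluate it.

y* = 4.4046

With perfect complements, no substitution: consume in ratio x:y = 2:3.
Budget: P_x·x + P_y·(3/2)·x = M, so (2·P_x + 3·P_y)·x = 2·M.
Demand: x*(P_x,P_y,M) = 2·M/(2·P_x + 3·P_y), y* = 3·M/(2·P_x + 3·P_y).
Here 2·4.44 + 3·9.3 = 36.78, giving y* = 4.4046.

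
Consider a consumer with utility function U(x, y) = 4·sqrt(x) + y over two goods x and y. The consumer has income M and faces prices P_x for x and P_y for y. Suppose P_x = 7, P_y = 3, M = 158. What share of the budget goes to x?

share on x = 0.0325

Plugging in: x* = (2·3/7)² = 0.7347, y* = 50.9524.
Expenditure on x: 7·0.7347 = 5.1429; share = 0.0325.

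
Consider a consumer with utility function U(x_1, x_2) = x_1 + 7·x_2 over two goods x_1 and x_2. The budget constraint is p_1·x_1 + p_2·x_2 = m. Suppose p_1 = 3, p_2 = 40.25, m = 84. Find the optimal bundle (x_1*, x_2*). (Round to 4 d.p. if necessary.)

Linear utility — the consumer picks whichever good has higher MU/price: 1/3 = 0.3333 vs 7/40.25 = 0.1739.
x_1 gives more utility per dollar, so spend all income on x_1: x_1* = m/p_1, x_2* = 0.
Numerically: x_1* = 28, x_2* = 0.

x_1* = 28, x_2* = 0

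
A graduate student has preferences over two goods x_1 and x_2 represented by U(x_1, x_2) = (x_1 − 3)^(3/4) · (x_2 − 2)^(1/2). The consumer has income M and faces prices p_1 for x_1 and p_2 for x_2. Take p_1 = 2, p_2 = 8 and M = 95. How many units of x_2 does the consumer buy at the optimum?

MRS = (3/2)·(x_2−2)/(x_1−3). Tangency with p_1/p_2 gives x_2−2 = (2/3)·(p_1/p_2)·(x_1−3).
After buying the subsistence bundle (3, 2), a share 0.6 of the remaining income goes to x_1: x_1* = 3 + 0.6·(M − 3p_1 − 2p_2)/p_1.
Discretionary income = 95 − 3·2 − 2·8 = 73; x_2* = 2 + 0.4·73/8 = 5.65.

x_2* = 5.65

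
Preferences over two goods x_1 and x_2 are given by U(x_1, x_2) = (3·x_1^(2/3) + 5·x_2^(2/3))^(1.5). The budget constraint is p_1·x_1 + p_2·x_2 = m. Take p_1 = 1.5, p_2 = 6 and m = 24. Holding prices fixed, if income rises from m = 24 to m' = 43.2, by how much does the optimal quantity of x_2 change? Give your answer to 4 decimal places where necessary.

Δx_2* = 0.7181

MU_x_1 ∝ 3·x_1^(-1/3), MU_x_2 ∝ 5·x_2^(-1/3), so MRS = (3/5)·(x_2/x_1)^(1/3) = p_1/p_2.
Solve for the ratio: x_2/x_1 = [(5/3)·p_1/p_2]^(3).
With the ratio pinned down, the budget gives x_1* = m/(p_1 + p_2·(x_2/x_1)) and x_2* = (x_2/x_1)·x_1*.
Numerically x_2/x_1 = 0.072338, so x_1* = 24/(1.5 + 6·0.072338) = 12.4093 and x_2* = 0.072338·12.4093 = 0.8977.
At m' = 43.2: x_2* = 1.6158. Change: 1.6158 − 0.8977 = 0.7181.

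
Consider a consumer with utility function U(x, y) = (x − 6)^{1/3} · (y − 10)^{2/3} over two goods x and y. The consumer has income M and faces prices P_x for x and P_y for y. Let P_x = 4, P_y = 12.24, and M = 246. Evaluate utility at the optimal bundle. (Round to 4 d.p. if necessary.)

V = 6.251

MRS = (1/2)·(y−10)/(x−6). Tangency with P_x/P_y gives y−10 = 2·(P_x/P_y)·(x−6).
Substituting into the budget: x* = 6 + 1/3·(M − 6·P_x − 10·P_y)/P_x, and y* = 10 + 2/3·(…)/P_y.
Discretionary income = 246 − 6·4 − 10·12.24 = 99.6; x* = 6 + 1/3·99.6/4 = 14.3; y* = 10 + 2/3·99.6/12.24 = 15.4248.
Utility at the optimum: U(14.3, 15.4248) = 6.251.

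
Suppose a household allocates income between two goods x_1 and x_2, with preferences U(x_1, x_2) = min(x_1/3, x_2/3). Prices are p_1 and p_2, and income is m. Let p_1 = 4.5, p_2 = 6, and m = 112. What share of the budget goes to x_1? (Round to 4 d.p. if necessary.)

share on x_1 = 0.4286

With perfect complements, no substitution: consume in ratio x_1:x_2 = 3:3.
Budget: p_1·x_1 + p_2·x_1 = m, so (3·p_1 + 3·p_2)·x_1 = 3·m.
Demand: x_1*(p_1,p_2,m) = 3·m/(3·p_1 + 3·p_2), x_2* = 3·m/(3·p_1 + 3·p_2).
Here 3·4.5 + 3·6 = 31.5, giving x_1* = 10.6667 and x_2* = 10.6667.
Expenditure on x_1: 4.5·10.6667 = 48; share = 0.4286.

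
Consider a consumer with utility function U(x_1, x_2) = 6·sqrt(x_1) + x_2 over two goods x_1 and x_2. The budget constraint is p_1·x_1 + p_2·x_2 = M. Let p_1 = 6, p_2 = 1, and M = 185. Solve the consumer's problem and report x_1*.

x_1* = 0.25

MU_x_1 = 3/√x_1, MU_x_2 = 1. Tangency: 3/√x_1 = p_1/p_2.
Thus x_1* = (3·p_2/p_1)² — independent of M — with the rest of income spent on x_2.
Plugging in: x_1* = (3·1/6)² = 0.25.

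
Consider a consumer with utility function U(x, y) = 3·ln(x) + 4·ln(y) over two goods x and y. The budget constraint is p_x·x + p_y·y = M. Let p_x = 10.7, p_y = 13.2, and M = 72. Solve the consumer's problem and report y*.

The MRS is (3/4)·y/x. Set MRS = p_x/p_y.
So 3·p_y·y = 4·p_x·x; combined with the budget, a share 3/7 of income goes to x.
Demand: x*(p_x,p_y,M) = 3/7·M/p_x and y* = 4/7·M/p_y.
At p_x=10.7, p_y=13.2, M=72: y* = 4/7·72/13.2 = 3.1169.

y* = 3.1169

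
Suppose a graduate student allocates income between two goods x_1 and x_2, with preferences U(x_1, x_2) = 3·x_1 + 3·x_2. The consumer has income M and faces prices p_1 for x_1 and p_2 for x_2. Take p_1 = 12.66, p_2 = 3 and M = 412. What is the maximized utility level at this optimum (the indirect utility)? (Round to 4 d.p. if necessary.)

Linear utility — the consumer picks whichever good has higher MU/price: 3/12.66 = 0.237 vs 3/3 = 1.
x_2 gives more utility per dollar, so spend all income on x_2: x_2* = M/p_2, x_1* = 0.
Numerically: x_1* = 0, x_2* = 137.3333.
Utility at the optimum: U(0, 137.3333) = 412.

V = 412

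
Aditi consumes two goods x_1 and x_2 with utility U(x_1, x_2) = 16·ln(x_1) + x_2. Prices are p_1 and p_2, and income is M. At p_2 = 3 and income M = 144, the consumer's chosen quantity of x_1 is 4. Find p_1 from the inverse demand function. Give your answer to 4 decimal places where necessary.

Set MRS = p_1/p_2: (16/x_1)/1 = p_1/p_2.
So x_1*(p_1,p_2) = 16·p_2/p_1, independent of income; and x_2* = (M − 16·p_2)/p_2.
Set x_1* = 4 in the demand function and solve for p_1: p_1 = 12.

p_1 = 12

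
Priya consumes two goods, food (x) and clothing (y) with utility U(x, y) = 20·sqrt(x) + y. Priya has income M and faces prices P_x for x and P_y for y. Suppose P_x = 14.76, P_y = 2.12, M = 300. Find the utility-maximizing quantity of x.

x* = 2.063

Set MRS = P_x/P_y: 10·x^(−1/2) = P_x/P_y.
Solve: √x = 10·P_y/P_x, so x*(P_x,P_y) = (10·P_y/P_x)², and y* = (M − P_x·x*)/P_y.
Plugging in: x* = (10·2.12/14.76)² = 2.063.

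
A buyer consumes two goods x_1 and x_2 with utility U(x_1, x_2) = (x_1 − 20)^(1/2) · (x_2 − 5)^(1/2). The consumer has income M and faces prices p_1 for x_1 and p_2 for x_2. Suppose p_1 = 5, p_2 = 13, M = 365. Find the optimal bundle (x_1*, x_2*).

Substituting into the budget: x_1* = 20 + 0.5·(M − 20·p_1 − 5·p_2)/p_1, and x_2* = 5 + 0.5·(…)/p_2.
Discretionary income = 365 − 20·5 − 5·13 = 200; x_1* = 20 + 0.5·200/5 = 40; x_2* = 5 + 0.5·200/13 = 12.6923.

x_1* = 40, x_2* = 12.6923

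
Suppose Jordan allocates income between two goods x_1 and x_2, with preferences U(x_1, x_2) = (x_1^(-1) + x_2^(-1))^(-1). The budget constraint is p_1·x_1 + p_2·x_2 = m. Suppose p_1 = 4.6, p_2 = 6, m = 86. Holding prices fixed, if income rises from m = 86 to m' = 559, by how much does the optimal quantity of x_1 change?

MRS = MU_x_1/MU_x_2 = (x_2/x_1)^(2). Set equal to p_1/p_2.
Solve for the ratio: x_2/x_1 = [p_1/p_2]^(0.5).
With the ratio pinned down, the budget gives x_1* = m/(p_1 + p_2·(x_2/x_1)) and x_2* = (x_2/x_1)·x_1*.
Numerically x_2/x_1 = 0.875595, so x_1* = 86/(4.6 + 6·0.875595) = 8.7278.
At m' = 559: x_1* = 56.7307. Change: 56.7307 − 8.7278 = 48.0029.

Δx_1* = 48.0029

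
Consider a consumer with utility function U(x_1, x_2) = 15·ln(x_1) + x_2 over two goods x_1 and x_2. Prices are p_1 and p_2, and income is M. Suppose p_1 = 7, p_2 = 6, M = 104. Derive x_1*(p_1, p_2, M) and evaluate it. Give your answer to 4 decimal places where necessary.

So x_1*(p_1,p_2) = 15·p_2/p_1, independent of income; and x_2* = (M − 15·p_2)/p_2.
At the given prices: x_1* = 15·6/7 = 12.8571.

x_1* = 12.8571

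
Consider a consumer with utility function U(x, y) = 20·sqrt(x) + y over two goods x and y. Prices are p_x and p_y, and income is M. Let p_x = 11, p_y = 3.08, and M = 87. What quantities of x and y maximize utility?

x* = 7.84, y* = 0.2468

Set MRS = p_x/p_y: 10·x^(−1/2) = p_x/p_y.
Thus x* = (10·p_y/p_x)² — independent of M — with the rest of income spent on y.
Plugging in: x* = (10·3.08/11)² = 7.84, y* = 0.2468.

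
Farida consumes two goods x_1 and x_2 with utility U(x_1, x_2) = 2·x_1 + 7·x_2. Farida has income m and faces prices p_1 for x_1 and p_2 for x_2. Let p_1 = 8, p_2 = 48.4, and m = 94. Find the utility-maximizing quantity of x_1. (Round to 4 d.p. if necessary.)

x_1* = 11.75

Perfect substitutes: compare marginal utility per dollar. 2/p_1 vs 7/p_2 → 0.25 vs 0.1446.
x_1 gives more utility per dollar, so spend all income on x_1: x_1* = m/p_1, x_2* = 0.
Numerically: x_1* = 11.75, x_2* = 0.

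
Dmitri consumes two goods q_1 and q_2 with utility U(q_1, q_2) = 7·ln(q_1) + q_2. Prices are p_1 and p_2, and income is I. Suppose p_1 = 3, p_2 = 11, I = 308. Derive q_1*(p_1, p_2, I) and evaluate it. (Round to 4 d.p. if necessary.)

q_1* = 25.6667

So q_1*(p_1,p_2) = 7·p_2/p_1, independent of income; and q_2* = (I − 7·p_2)/p_2.
At the given prices: q_1* = 7·11/3 = 25.6667.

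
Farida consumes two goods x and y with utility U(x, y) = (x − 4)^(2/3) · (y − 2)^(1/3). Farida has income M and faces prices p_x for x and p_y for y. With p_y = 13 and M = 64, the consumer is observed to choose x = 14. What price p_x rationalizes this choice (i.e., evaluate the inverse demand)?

p_x = 2

This is Cobb-Douglas in (x−4, y−2): tangency gives 2/3·p_y·(y−2) = 1/3·p_x·(x−4).
Substituting into the budget: x* = 4 + 2/3·(M − 4·p_x − 2·p_y)/p_x, and y* = 2 + 1/3·(…)/p_y.
Set x* = 14 in the demand function and solve for p_x: p_x = 2.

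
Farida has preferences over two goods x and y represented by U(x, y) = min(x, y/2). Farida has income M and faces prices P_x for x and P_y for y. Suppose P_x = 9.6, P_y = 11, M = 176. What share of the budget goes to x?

Leontief preferences: the optimum is at the kink where x/1 = y/2, i.e. y = 2·x.
Budget: P_x·x + P_y·2·x = M, so (P_x + 2·P_y)·x = M.
Demand: x*(P_x,P_y,M) = M/(P_x + 2·P_y), y* = 2·M/(P_x + 2·P_y).
Here 9.6 + 2·11 = 31.6, giving x* = 5.5696 and y* = 11.1392.
Expenditure on x: 9.6·5.5696 = 53.4684; share = 0.3038.

share on x = 0.3038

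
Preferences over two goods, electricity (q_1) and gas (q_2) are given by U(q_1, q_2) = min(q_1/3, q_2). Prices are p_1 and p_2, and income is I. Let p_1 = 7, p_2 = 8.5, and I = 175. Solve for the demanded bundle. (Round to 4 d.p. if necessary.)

Demand: q_1*(p_1,p_2,I) = 3·I/(3·p_1 + p_2), q_2* = I/(3·p_1 + p_2).
Here 3·7 + 8.5 = 29.5, giving q_1* = 17.7966 and q_2* = 5.9322.

q_1* = 17.7966, q_2* = 5.9322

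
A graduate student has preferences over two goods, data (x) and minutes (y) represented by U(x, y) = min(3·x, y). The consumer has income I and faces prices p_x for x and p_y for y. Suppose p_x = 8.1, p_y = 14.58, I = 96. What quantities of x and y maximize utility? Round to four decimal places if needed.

x* = 1.8519, y* = 5.5556

With perfect complements, no substitution: consume in ratio x:y = 1:3.
Budget: p_x·x + p_y·3·x = I, so (p_x + 3·p_y)·x = I.
Demand: x*(p_x,p_y,I) = I/(p_x + 3·p_y), y* = 3·I/(p_x + 3·p_y).
Here 8.1 + 3·14.58 = 51.84, giving x* = 1.8519 and y* = 5.5556.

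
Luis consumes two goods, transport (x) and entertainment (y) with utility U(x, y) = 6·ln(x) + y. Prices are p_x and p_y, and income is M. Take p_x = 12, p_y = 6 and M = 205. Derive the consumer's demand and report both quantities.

MU_x = 6/x, MU_y = 1. Tangency: 6/x = p_x/p_y.
So x*(p_x,p_y) = 6·p_y/p_x, independent of income; and y* = (M − 6·p_y)/p_y.
At the given prices: x* = 6·6/12 = 3, and y* = 28.1667.

x* = 3, y* = 28.1667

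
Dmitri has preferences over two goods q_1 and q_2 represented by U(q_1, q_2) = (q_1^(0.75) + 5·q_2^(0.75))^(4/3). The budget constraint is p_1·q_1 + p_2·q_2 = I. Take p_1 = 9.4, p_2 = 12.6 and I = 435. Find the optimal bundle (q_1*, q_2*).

q_1* = 0.1776, q_2* = 34.3913

From the CES first-order condition, (1/5)·(q_2/q_1)^(0.25) = p_1/p_2.
Hence q_2/q_1 = (5·p_1/p_2)^(1/(0.25)), i.e. raised to the 4 power.
With the ratio pinned down, the budget gives q_1* = I/(p_1 + p_2·(q_2/q_1)) and q_2* = (q_2/q_1)·q_1*.
Numerically q_2/q_1 = 193.601738, so q_1* = 435/(9.4 + 12.6·193.601738) = 0.1776 and q_2* = 193.601738·0.1776 = 34.3913.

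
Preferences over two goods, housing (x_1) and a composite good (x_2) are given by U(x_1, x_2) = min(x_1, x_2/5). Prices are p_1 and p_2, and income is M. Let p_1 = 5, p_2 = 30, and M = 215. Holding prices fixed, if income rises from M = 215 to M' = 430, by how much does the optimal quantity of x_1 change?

Here 5 + 5·30 = 155, giving x_1* = 1.3871.
At M' = 430: x_1* = 2.7742. Change: 2.7742 − 1.3871 = 1.3871.

Δx_1* = 1.3871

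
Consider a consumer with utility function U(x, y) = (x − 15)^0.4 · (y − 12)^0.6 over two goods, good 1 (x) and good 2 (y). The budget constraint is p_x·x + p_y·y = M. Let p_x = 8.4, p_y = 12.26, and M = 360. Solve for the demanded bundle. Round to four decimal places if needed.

MRS = (2/3)·(y−12)/(x−15). Tangency with p_x/p_y gives y−12 = (3/2)·(p_x/p_y)·(x−15).
After buying the subsistence bundle (15, 12), a share 0.4 of the remaining income goes to x: x* = 15 + 0.4·(M − 15p_x − 12p_y)/p_x.
Discretionary income = 360 − 15·8.4 − 12·12.26 = 86.88; x* = 15 + 0.4·86.88/8.4 = 19.1371; y* = 12 + 0.6·86.88/12.26 = 16.2519.

x* = 19.1371, y* = 16.2519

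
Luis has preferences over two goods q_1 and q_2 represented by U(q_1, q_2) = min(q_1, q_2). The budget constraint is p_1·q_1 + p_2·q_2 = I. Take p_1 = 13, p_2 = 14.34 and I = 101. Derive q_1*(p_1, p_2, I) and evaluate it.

With perfect complements, no substitution: consume in ratio q_1:q_2 = 1:1.
Budget: p_1·q_1 + p_2·q_1 = I, so (p_1 + p_2)·q_1 = I.
Demand: q_1*(p_1,p_2,I) = I/(p_1 + p_2), q_2* = I/(p_1 + p_2).
Here 13 + 14.34 = 27.34, giving q_1* = 3.6942.

q_1* = 3.6942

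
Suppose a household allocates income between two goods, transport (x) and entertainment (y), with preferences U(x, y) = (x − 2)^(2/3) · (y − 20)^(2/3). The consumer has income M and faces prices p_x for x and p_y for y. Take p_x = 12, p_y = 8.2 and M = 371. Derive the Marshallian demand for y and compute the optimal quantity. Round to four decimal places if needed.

After buying the subsistence bundle (2, 20), a share 0.5 of the remaining income goes to x: x* = 2 + 0.5·(M − 2p_x − 20p_y)/p_x.
Discretionary income = 371 − 2·12 − 20·8.2 = 183; y* = 20 + 0.5·183/8.2 = 31.1585.

y* = 31.1585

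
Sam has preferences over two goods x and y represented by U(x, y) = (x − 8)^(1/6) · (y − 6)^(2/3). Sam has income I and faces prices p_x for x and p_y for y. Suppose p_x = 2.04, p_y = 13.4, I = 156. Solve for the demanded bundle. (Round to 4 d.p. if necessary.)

MRS = (1/4)·(y−6)/(x−8). Tangency with p_x/p_y gives y−6 = 4·(p_x/p_y)·(x−8).
After buying the subsistence bundle (8, 6), a share 0.2 of the remaining income goes to x: x* = 8 + 0.2·(I − 8p_x − 6p_y)/p_x.
Discretionary income = 156 − 8·2.04 − 6·13.4 = 59.28; x* = 8 + 0.2·59.28/2.04 = 13.8118; y* = 6 + 0.8·59.28/13.4 = 9.5391.

x* = 13.8118, y* = 9.5391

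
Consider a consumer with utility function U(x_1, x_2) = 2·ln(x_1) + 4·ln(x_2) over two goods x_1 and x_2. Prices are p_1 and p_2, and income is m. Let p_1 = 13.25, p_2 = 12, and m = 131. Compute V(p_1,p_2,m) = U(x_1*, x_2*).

Tangency: MRS = (1/2)·x_2/x_1 = p_1/p_2.
So 2·p_2·x_2 = 4·p_1·x_1; combined with the budget, a share 1/3 of income goes to x_1.
Demand: x_1*(p_1,p_2,m) = 1/3·m/p_1 and x_2* = 2/3·m/p_2.
At p_1=13.25, p_2=12, m=131: x_1* = 1/3·131/13.25 = 3.2956, x_2* = 7.2778.
Utility at the optimum: U(3.2956, 7.2778) = 10.3245.

V = 10.3245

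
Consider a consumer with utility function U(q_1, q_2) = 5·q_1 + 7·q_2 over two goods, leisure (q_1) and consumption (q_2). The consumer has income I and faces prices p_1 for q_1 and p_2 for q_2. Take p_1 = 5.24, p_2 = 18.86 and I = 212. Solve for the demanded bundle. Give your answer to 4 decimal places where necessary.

Perfect substitutes: compare marginal utility per dollar. 5/p_1 vs 7/p_2 → 0.9542 vs 0.3712.
q_1 gives more utility per dollar, so spend all income on q_1: q_1* = I/p_1, q_2* = 0.
Numerically: q_1* = 40.458, q_2* = 0.

q_1* = 40.458, q_2* = 0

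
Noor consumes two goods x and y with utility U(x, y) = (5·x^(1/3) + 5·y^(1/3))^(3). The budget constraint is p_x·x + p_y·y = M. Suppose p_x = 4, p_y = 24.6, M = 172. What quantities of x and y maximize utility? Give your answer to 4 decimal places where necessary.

From the CES first-order condition, (y/x)^(2/3) = p_x/p_y.
Hence y/x = (p_x/p_y)^(1/(2/3)), i.e. raised to the 1.5 power.
With the ratio pinned down, the budget gives x* = M/(p_x + p_y·(y/x)) and y* = (y/x)·x*.
Numerically y/x = 0.065567, so x* = 172/(4 + 24.6·0.065567) = 30.6434 and y* = 0.065567·30.6434 = 2.0092.

x* = 30.6434, y* = 2.0092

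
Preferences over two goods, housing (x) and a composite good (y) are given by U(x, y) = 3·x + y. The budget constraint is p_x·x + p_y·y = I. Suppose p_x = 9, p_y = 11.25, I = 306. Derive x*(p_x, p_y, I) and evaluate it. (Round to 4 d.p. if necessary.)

Perfect substitutes: compare marginal utility per dollar. 3/p_x vs 1/p_y → 0.3333 vs 0.0889.
x gives more utility per dollar, so spend all income on x: x* = I/p_x, y* = 0.
Numerically: x* = 34, y* = 0.

x* = 34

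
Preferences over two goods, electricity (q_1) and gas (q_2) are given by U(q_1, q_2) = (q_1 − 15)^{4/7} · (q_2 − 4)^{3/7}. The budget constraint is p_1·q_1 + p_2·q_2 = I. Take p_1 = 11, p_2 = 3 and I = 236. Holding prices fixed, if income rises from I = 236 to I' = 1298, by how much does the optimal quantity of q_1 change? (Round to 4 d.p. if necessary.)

MRS = (4/3)·(q_2−4)/(q_1−15). Tangency with p_1/p_2 gives q_2−4 = (3/4)·(p_1/p_2)·(q_1−15).
Substituting into the budget: q_1* = 15 + 4/7·(I − 15·p_1 − 4·p_2)/p_1, and q_2* = 4 + 3/7·(…)/p_2.
Discretionary income = 236 − 15·11 − 4·3 = 59; q_1* = 15 + 4/7·59/11 = 18.0649.
At I' = 1298: q_1* = 73.2338. Change: 73.2338 − 18.0649 = 55.1688.

Δq_1* = 55.1688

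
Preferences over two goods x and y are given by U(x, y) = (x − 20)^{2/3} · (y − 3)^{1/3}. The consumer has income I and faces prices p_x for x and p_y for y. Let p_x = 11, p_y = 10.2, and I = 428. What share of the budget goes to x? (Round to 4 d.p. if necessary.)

share on x = 0.7903

Let x' = x−20, y' = y−3. MRS = 2·y'/x' = p_x/p_y.
Substituting into the budget: x* = 20 + 2/3·(I − 20·p_x − 3·p_y)/p_x, and y* = 3 + 1/3·(…)/p_y.
Discretionary income = 428 − 20·11 − 3·10.2 = 177.4; x* = 20 + 2/3·177.4/11 = 30.7515; y* = 3 + 1/3·177.4/10.2 = 8.7974.
Expenditure on x: 11·30.7515 = 338.2667; share = 0.7903.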